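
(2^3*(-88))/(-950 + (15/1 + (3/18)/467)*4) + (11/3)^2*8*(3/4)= 38088226/467583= 81.46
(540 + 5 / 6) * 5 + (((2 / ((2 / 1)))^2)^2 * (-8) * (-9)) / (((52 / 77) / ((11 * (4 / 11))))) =244189 / 78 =3130.63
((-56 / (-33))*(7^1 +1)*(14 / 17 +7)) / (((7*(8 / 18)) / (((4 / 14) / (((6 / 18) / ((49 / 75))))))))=89376 / 4675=19.12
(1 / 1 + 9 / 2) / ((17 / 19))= 209 / 34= 6.15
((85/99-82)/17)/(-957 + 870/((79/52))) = 21883/1762101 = 0.01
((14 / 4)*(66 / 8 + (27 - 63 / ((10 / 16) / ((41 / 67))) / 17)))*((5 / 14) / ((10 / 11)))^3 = 958771209 / 142876160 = 6.71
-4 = -4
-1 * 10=-10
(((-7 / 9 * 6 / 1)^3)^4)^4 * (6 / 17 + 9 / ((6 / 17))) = 1513503178125245103545403330795947714558319059680104546304 / 452009844102277555892379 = 3348385434240189744950941000000000.00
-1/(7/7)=-1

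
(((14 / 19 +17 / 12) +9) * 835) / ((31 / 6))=2123405 / 1178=1802.55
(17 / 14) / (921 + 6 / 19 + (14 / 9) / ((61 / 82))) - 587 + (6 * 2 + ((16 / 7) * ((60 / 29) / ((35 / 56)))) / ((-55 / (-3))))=-123584151991873 / 215083832810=-574.59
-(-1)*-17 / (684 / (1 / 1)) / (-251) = 17 / 171684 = 0.00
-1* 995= -995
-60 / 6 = -10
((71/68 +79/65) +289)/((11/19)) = 24459973/48620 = 503.08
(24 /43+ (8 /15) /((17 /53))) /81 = 24352 /888165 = 0.03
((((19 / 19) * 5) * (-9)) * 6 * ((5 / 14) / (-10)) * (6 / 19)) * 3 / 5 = 243 / 133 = 1.83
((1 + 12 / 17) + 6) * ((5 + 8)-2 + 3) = 1834 / 17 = 107.88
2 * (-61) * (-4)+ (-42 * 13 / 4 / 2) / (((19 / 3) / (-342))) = 8347 / 2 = 4173.50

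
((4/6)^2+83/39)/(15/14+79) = 4214/131157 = 0.03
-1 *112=-112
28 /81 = 0.35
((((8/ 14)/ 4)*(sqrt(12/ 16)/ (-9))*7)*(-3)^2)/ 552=-sqrt(3)/ 1104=-0.00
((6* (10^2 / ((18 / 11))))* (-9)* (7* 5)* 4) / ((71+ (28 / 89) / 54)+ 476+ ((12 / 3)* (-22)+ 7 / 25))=-1005.91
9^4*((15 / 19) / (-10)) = -517.97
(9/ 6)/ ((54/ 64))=16/ 9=1.78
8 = 8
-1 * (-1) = 1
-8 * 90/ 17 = -720/ 17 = -42.35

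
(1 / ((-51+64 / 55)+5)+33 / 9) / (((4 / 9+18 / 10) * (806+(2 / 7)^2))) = 2201815 / 1093067652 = 0.00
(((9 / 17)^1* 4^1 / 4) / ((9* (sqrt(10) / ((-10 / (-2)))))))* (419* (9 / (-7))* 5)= -18855* sqrt(10) / 238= -250.52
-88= -88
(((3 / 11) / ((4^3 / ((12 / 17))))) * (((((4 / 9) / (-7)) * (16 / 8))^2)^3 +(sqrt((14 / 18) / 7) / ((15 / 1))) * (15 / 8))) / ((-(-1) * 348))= 20843264555 / 57867085223152128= 0.00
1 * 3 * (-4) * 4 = -48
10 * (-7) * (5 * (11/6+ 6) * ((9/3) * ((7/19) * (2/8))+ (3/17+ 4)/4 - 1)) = -567525/646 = -878.52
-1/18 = -0.06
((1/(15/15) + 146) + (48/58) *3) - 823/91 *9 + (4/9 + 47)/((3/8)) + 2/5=195.01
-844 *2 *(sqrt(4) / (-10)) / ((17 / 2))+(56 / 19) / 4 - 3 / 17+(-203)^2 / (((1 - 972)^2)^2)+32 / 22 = 659048233559634384 / 15792181672506965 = 41.73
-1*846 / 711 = -94 / 79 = -1.19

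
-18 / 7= -2.57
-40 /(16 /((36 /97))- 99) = 360 /503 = 0.72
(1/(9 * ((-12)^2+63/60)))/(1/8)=160/26109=0.01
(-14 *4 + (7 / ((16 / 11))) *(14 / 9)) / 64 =-3493 / 4608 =-0.76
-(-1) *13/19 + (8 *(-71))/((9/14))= -150971/171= -882.87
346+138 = 484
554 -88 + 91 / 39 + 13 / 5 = 7064 / 15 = 470.93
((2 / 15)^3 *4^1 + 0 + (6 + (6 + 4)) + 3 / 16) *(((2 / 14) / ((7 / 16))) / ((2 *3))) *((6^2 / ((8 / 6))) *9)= 2623911 / 12250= 214.20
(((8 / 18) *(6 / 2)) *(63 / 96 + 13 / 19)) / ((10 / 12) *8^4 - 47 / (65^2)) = 3443375 / 6576106568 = 0.00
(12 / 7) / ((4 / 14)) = 6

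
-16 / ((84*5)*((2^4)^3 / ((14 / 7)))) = -1 / 53760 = -0.00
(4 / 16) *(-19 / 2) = -2.38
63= 63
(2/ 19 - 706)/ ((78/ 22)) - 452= -482464/ 741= -651.10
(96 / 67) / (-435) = -32 / 9715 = -0.00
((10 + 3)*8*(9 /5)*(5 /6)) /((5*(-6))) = -26 /5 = -5.20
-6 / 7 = -0.86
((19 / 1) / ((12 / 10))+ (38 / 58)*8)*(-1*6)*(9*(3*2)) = -198018 / 29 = -6828.21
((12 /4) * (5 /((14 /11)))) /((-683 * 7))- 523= -523.00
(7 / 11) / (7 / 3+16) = 21 / 605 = 0.03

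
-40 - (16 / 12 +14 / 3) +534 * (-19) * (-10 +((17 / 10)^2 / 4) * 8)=1069253 / 25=42770.12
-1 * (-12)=12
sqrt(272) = 4 *sqrt(17) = 16.49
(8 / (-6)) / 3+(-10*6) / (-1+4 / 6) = 1616 / 9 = 179.56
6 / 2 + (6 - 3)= 6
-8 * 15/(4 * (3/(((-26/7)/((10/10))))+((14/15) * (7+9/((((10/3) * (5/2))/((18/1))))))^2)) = -109687500/2223596291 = -0.05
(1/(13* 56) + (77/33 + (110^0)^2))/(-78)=-7283/170352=-0.04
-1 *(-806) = 806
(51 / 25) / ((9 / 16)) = 272 / 75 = 3.63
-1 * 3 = -3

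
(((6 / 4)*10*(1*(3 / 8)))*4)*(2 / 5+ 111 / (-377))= 1791 / 754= 2.38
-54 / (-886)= 27 / 443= 0.06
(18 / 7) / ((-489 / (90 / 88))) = -135 / 25102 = -0.01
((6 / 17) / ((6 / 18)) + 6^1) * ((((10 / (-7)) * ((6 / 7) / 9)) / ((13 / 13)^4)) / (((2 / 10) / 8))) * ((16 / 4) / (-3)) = 128000 / 2499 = 51.22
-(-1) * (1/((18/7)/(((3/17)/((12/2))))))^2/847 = 7/45319824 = 0.00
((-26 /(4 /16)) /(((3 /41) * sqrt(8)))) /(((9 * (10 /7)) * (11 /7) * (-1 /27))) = 26117 * sqrt(2) /55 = 671.55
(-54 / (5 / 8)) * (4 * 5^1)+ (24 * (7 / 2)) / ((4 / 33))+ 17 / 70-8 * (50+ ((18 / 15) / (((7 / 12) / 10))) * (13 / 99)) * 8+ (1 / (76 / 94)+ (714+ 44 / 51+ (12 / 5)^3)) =-34300684261 / 9326625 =-3677.72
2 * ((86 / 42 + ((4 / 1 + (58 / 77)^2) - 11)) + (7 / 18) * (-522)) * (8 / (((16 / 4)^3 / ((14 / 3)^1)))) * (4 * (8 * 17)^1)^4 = -161527194397966336 / 7623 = -21189452236385.46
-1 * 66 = -66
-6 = -6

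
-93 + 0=-93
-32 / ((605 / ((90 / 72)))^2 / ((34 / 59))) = -68 / 863819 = -0.00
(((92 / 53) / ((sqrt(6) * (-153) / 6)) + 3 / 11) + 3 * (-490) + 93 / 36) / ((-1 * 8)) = 23 * sqrt(6) / 16218 + 193663 / 1056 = 183.40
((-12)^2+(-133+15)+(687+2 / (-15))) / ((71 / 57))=203167 / 355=572.30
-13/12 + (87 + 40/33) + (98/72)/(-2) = 68467/792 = 86.45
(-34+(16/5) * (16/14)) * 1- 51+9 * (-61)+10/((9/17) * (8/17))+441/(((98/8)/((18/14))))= -685337/1260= -543.92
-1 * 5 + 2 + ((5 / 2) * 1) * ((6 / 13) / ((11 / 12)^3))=-25989 / 17303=-1.50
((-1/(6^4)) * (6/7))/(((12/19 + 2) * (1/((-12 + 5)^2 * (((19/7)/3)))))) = -361/32400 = -0.01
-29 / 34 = -0.85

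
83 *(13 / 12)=1079 / 12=89.92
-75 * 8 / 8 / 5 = -15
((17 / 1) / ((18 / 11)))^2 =34969 / 324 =107.93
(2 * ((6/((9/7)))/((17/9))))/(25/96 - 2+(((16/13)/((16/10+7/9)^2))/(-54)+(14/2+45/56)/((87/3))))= -243644978304/72707550053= -3.35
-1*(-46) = 46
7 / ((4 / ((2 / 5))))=7 / 10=0.70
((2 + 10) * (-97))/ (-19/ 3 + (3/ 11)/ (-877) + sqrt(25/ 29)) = 4874724219420 * sqrt(29)/ 953449535891 + 179073662051592/ 953449535891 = 215.35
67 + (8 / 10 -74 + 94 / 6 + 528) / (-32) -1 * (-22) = 35663 / 480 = 74.30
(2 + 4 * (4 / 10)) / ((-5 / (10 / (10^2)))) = -9 / 125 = -0.07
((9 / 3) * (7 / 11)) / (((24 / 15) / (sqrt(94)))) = 105 * sqrt(94) / 88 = 11.57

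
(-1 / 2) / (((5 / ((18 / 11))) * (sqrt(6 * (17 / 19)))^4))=-361 / 63580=-0.01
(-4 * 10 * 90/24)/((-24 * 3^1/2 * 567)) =25/3402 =0.01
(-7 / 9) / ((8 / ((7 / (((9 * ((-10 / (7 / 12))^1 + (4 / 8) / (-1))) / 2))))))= 343 / 40014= 0.01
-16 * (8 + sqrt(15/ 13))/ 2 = -64-8 * sqrt(195)/ 13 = -72.59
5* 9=45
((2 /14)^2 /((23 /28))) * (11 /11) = 4 /161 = 0.02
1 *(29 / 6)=29 / 6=4.83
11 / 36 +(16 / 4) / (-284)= 745 / 2556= 0.29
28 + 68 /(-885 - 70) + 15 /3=31447 /955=32.93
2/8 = 1/4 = 0.25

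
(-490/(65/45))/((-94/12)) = 26460/611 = 43.31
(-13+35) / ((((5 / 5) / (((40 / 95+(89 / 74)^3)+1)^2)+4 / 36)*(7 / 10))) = 148.80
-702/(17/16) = -11232/17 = -660.71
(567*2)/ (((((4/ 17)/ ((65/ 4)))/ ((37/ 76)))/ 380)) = 14488621.88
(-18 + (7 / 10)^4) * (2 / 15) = -177599 / 75000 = -2.37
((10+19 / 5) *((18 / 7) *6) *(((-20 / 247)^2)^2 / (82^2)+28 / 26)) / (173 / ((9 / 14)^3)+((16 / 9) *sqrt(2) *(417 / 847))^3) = 14321656236440877413448432613610417590089 / 40672676805072489363598359368080205639405 - 29492454122626453564956279017620460544 *sqrt(2) / 40672676805072489363598359368080205639405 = 0.35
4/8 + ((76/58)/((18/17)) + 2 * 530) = 554227/522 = 1061.74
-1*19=-19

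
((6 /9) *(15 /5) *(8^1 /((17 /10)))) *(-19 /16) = -190 /17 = -11.18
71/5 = 14.20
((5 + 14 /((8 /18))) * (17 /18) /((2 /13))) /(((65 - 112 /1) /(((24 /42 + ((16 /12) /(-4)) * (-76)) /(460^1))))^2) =37299496 /115950465225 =0.00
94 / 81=1.16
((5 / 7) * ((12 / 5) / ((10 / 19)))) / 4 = 57 / 70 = 0.81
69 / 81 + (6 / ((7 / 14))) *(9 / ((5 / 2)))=5947 / 135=44.05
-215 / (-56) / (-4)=-215 / 224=-0.96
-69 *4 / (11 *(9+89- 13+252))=-276 / 3707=-0.07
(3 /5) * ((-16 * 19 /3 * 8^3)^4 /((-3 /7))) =-4108395249269852864512 /405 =-10144185800666303369.17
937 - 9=928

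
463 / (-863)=-463 / 863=-0.54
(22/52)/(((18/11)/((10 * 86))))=26015/117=222.35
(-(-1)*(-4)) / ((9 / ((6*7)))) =-56 / 3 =-18.67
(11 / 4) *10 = 55 / 2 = 27.50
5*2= 10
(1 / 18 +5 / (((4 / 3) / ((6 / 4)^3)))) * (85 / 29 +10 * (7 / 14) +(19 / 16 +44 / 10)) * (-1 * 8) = -114819943 / 83520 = -1374.76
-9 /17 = -0.53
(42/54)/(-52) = -7/468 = -0.01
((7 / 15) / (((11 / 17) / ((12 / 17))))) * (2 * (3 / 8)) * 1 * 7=147 / 55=2.67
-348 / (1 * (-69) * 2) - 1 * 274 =-6244 / 23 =-271.48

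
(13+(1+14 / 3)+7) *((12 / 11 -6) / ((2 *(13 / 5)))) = -315 / 13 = -24.23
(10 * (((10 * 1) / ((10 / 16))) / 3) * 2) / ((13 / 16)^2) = 81920 / 507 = 161.58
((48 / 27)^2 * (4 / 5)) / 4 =256 / 405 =0.63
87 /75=29 /25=1.16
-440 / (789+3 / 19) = -4180 / 7497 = -0.56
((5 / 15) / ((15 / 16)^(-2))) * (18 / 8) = 675 / 1024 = 0.66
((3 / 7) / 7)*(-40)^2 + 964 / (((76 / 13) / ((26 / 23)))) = 6089042 / 21413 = 284.36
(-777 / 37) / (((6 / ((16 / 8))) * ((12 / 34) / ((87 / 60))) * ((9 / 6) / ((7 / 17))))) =-1421 / 180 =-7.89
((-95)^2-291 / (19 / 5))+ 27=170533 / 19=8975.42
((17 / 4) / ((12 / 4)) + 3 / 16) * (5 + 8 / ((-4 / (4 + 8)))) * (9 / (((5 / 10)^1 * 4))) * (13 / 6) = -19019 / 64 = -297.17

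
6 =6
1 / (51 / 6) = 2 / 17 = 0.12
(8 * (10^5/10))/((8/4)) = 40000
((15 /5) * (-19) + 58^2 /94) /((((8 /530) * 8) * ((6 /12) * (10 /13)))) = -686933 /1504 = -456.74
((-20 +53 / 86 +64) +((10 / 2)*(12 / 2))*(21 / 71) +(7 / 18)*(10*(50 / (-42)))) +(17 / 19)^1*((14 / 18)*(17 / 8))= 630719221 / 12529512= 50.34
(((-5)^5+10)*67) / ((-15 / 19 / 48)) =12689264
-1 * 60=-60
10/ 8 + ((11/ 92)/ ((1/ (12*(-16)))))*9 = -18893/ 92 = -205.36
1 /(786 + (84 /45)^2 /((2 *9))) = 2025 /1592042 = 0.00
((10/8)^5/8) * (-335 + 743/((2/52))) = 59321875/8192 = 7241.44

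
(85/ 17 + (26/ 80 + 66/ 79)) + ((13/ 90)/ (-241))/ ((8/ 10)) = 10554697/ 1713510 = 6.16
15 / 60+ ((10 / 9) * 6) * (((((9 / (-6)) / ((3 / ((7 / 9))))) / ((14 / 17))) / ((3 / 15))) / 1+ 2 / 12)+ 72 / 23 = -27943 / 2484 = -11.25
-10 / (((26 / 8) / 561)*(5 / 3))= -13464 / 13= -1035.69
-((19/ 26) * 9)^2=-29241/ 676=-43.26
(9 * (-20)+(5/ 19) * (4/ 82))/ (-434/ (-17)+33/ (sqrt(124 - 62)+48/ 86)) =-116613673802920/ 15891454020853+2472450941730 * sqrt(62)/ 15891454020853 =-6.11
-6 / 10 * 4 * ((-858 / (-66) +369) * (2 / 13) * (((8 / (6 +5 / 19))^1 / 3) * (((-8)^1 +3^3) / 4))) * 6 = -13238592 / 7735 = -1711.52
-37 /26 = -1.42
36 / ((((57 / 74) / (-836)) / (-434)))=16957248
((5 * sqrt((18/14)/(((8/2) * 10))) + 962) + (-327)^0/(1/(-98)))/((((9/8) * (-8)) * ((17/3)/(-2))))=sqrt(70)/238 + 576/17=33.92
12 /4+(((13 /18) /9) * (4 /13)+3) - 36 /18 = 326 /81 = 4.02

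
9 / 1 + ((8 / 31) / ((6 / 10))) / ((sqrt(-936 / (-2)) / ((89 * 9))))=9 + 1780 * sqrt(13) / 403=24.93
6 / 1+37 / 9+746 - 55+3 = 6337 / 9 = 704.11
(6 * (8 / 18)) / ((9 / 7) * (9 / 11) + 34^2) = 616 / 267279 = 0.00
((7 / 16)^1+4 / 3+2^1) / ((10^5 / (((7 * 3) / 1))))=1267 / 1600000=0.00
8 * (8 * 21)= 1344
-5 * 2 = -10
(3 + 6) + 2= 11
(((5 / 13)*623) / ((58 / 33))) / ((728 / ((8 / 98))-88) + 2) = 34265 / 2219776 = 0.02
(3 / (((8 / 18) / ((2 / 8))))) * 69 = 116.44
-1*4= -4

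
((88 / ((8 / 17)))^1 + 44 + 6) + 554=791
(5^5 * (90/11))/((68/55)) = 703125/34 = 20680.15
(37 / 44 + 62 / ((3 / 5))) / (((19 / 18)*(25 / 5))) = 41253 / 2090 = 19.74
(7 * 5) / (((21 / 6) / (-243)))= -2430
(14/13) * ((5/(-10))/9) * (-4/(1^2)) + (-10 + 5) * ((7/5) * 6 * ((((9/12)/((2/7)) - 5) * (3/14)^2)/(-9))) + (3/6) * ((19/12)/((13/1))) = -2735/13104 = -0.21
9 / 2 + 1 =11 / 2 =5.50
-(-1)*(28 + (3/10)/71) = 19883/710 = 28.00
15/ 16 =0.94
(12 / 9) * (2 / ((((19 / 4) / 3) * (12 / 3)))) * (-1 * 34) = -272 / 19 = -14.32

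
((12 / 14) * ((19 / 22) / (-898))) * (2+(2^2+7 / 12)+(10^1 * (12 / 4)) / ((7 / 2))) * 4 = -24187 / 484022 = -0.05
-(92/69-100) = 296/3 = 98.67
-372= -372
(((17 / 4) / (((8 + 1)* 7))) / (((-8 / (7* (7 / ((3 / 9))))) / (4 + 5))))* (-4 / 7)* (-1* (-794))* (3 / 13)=60741 / 52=1168.10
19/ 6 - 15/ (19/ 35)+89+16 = 80.54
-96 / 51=-32 / 17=-1.88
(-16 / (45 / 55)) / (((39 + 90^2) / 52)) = -9152 / 73251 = -0.12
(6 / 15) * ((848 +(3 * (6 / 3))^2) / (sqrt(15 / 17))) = 1768 * sqrt(255) / 75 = 376.44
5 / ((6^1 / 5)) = 4.17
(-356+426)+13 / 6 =433 / 6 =72.17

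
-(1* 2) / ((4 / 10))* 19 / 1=-95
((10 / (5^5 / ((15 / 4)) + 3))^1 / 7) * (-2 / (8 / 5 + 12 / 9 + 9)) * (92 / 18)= -4600 / 3143777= -0.00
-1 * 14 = -14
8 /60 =2 /15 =0.13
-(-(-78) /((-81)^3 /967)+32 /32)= -152005 /177147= -0.86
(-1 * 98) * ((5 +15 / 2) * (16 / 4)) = -4900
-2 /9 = -0.22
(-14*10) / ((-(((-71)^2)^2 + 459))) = 7 / 1270607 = 0.00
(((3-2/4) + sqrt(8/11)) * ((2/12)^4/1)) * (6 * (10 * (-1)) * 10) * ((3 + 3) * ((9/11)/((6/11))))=-125/12-25 * sqrt(22)/33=-13.97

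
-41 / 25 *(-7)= 11.48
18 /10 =1.80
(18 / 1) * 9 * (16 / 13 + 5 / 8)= 15633 / 52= 300.63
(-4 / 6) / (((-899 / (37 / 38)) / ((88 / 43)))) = 3256 / 2203449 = 0.00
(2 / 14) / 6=1 / 42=0.02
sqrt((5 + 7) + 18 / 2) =sqrt(21) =4.58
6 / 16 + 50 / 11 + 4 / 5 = 2517 / 440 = 5.72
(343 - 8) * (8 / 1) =2680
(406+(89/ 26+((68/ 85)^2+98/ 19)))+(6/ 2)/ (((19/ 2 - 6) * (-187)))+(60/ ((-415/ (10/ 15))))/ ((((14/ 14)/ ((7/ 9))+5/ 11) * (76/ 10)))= 415.21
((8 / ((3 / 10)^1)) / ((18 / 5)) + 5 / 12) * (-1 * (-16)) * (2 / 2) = 3380 / 27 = 125.19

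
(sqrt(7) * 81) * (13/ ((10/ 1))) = 1053 * sqrt(7)/ 10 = 278.60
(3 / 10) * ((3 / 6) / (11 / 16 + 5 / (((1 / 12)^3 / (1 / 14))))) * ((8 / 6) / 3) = 112 / 1037955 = 0.00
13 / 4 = 3.25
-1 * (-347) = 347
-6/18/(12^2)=-1/432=-0.00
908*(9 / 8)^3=165483 / 128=1292.84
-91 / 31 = -2.94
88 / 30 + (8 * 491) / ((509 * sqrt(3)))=44 / 15 + 3928 * sqrt(3) / 1527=7.39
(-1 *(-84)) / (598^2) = 21 / 89401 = 0.00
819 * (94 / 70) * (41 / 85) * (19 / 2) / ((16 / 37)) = 158497677 / 13600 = 11654.24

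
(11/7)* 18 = 198/7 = 28.29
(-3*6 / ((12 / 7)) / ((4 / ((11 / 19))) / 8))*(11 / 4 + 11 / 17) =-53361 / 1292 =-41.30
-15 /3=-5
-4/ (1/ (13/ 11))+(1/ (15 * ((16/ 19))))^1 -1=-14911/ 2640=-5.65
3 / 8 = 0.38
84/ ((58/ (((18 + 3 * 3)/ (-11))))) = -1134/ 319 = -3.55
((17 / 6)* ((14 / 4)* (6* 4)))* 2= 476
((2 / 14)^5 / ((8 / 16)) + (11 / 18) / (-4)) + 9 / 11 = 8858873 / 13311144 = 0.67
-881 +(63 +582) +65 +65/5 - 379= -537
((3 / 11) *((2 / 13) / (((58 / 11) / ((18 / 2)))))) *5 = 135 / 377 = 0.36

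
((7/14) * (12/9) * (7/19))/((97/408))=1904/1843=1.03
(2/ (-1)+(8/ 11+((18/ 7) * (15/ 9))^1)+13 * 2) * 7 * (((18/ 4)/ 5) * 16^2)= 46792.15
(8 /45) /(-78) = -4 /1755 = -0.00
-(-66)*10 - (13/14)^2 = 129191/196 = 659.14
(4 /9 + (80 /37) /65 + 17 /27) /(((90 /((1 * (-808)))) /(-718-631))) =7837587476 /584415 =13411.00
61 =61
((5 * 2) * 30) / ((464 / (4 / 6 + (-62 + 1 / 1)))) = -4525 / 116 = -39.01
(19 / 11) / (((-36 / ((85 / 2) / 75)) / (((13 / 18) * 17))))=-71383 / 213840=-0.33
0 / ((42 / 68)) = 0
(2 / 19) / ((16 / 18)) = 9 / 76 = 0.12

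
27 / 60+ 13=269 / 20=13.45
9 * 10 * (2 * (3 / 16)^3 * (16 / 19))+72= 88767 / 1216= 73.00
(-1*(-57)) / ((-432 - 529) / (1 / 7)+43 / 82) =-1558 / 183857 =-0.01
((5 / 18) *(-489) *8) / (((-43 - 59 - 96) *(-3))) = -1630 / 891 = -1.83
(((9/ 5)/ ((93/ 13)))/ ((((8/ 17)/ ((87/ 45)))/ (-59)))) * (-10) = 378131/ 620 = 609.89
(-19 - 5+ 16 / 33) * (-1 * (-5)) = -3880 / 33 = -117.58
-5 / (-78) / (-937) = -5 / 73086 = -0.00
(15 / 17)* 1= 15 / 17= 0.88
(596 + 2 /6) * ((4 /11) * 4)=28624 /33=867.39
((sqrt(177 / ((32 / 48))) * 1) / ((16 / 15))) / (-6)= -15 * sqrt(118) / 64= -2.55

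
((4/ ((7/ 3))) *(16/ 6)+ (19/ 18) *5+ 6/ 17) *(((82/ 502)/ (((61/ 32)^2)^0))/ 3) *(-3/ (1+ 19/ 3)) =-895973/ 3942708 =-0.23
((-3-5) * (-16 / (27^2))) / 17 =128 / 12393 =0.01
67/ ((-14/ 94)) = -3149/ 7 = -449.86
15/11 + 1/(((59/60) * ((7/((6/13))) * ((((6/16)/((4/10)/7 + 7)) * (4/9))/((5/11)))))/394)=16213125/31801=509.83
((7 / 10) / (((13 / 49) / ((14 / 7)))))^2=117649 / 4225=27.85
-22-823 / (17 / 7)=-6135 / 17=-360.88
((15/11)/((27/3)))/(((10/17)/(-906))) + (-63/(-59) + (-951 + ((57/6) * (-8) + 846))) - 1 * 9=-274070/649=-422.30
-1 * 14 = -14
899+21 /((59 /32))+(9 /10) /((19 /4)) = 5103797 /5605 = 910.58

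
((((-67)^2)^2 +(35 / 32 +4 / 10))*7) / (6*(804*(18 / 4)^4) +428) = 71.29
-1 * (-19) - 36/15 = 16.60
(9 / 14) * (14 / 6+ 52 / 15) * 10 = 261 / 7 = 37.29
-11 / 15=-0.73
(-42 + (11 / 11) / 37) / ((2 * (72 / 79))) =-122687 / 5328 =-23.03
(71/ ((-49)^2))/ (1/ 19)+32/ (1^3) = 32.56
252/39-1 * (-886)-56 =10874/13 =836.46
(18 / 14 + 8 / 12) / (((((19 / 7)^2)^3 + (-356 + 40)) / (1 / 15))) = 689087 / 444095865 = 0.00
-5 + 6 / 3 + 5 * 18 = 87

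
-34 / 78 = -0.44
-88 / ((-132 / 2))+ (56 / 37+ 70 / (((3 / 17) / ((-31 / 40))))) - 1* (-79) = -100153 / 444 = -225.57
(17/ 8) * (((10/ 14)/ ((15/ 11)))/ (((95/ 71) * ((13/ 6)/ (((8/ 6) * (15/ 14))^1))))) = 13277/ 24206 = 0.55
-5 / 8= -0.62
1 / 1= 1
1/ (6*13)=1/ 78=0.01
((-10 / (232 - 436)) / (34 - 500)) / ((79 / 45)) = -75 / 1251676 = -0.00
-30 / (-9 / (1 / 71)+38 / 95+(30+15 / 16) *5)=2400 / 38713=0.06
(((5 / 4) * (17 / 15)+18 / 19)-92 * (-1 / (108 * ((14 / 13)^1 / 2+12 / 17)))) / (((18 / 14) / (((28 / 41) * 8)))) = 674370536 / 52056675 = 12.95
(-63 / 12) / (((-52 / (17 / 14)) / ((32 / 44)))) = 51 / 572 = 0.09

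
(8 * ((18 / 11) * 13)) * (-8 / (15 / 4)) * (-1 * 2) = 39936 / 55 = 726.11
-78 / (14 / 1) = -39 / 7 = -5.57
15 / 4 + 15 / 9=65 / 12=5.42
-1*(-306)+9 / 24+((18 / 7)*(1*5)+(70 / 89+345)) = 3314453 / 4984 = 665.02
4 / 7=0.57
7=7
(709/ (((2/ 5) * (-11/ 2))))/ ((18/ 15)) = -17725/ 66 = -268.56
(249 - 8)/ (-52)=-241/ 52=-4.63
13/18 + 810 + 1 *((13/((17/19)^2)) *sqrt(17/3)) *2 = 9386 *sqrt(51)/867 + 14593/18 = 888.03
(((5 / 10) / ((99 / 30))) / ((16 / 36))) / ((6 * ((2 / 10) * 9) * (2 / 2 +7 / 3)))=5 / 528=0.01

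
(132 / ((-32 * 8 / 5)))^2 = 27225 / 4096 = 6.65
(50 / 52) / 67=25 / 1742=0.01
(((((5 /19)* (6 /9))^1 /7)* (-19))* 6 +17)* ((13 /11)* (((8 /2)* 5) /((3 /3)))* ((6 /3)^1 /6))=780 /7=111.43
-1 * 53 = -53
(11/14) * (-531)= -5841/14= -417.21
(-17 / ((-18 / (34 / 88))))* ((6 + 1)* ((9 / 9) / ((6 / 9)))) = 2023 / 528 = 3.83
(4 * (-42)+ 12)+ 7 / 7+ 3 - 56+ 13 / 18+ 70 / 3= -3311 / 18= -183.94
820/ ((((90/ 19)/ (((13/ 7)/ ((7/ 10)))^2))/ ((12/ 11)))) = 105320800/ 79233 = 1329.25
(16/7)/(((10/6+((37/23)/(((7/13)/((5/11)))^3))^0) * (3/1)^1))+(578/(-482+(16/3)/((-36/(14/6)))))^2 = 4599101417/2671313575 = 1.72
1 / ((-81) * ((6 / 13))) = -13 / 486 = -0.03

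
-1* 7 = -7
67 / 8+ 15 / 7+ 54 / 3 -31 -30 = -1819 / 56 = -32.48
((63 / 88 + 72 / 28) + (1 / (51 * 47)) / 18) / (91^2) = 43685633 / 110045944008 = 0.00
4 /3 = 1.33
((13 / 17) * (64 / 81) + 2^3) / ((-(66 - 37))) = -11848 / 39933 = -0.30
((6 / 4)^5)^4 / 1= 3486784401 / 1048576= 3325.26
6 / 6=1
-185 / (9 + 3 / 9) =-555 / 28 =-19.82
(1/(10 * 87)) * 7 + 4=4.01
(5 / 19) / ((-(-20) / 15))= 15 / 76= 0.20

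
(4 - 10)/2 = -3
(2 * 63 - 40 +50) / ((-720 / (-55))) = 187 / 18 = 10.39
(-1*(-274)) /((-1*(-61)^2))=-274 /3721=-0.07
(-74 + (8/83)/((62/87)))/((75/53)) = -10072862/192975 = -52.20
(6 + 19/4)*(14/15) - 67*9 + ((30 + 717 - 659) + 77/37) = -558203/1110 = -502.89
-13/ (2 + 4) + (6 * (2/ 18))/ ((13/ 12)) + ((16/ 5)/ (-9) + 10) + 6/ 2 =12979/ 1170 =11.09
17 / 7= 2.43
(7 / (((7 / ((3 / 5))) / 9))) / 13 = 27 / 65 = 0.42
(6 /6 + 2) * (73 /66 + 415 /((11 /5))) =12523 /22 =569.23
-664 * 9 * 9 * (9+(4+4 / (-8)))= -672300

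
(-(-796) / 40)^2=39601 / 100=396.01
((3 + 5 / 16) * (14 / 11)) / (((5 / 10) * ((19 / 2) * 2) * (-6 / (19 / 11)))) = -371 / 2904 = -0.13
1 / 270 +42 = 42.00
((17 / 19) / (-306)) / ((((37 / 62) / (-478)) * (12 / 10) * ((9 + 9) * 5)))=7409 / 341658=0.02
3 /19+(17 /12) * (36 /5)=984 /95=10.36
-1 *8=-8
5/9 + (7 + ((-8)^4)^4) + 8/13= 281474976710664.17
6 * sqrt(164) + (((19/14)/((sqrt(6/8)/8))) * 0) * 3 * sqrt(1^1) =12 * sqrt(41) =76.84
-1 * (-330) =330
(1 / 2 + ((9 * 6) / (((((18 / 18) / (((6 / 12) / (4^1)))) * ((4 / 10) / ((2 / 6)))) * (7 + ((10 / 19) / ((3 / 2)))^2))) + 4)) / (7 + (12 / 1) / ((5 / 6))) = 4896765 / 19810408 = 0.25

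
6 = 6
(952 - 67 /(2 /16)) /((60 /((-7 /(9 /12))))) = -2912 /45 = -64.71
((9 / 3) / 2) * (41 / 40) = 123 / 80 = 1.54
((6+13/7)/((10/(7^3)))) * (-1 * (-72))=19404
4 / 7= 0.57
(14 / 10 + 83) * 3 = 1266 / 5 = 253.20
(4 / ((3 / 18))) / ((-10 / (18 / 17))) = -216 / 85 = -2.54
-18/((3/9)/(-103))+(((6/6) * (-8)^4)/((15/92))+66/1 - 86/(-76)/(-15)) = 5842511/190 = 30750.06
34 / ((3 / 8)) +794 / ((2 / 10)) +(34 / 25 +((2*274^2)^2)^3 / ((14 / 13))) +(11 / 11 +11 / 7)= 798111020796184790444073830529302 / 75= 10641480277282463872587650000000.00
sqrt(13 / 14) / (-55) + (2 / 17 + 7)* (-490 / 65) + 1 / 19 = -225081 / 4199 - sqrt(182) / 770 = -53.62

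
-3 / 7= -0.43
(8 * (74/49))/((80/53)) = 1961/245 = 8.00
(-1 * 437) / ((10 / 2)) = -437 / 5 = -87.40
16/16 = 1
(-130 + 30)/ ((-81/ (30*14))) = 14000/ 27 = 518.52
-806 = -806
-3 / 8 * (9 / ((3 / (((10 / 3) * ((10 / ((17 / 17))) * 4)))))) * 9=-1350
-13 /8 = -1.62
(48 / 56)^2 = 36 / 49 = 0.73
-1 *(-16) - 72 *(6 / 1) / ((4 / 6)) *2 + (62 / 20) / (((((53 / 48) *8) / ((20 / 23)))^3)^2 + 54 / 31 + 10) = -130196268407423026062080 / 101715834917481319111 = -1280.00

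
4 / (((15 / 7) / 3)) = 5.60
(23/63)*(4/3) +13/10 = 3377/1890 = 1.79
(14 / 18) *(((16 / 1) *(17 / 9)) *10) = 235.06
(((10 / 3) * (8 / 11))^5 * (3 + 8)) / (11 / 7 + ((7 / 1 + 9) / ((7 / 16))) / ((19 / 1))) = 87162880000 / 330871959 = 263.43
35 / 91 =5 / 13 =0.38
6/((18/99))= 33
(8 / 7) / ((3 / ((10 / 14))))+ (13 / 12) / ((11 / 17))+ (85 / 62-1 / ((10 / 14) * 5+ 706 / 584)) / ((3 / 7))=9124148311 / 1959163668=4.66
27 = 27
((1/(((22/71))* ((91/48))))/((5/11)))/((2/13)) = 852/35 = 24.34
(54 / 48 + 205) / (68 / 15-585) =-24735 / 69656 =-0.36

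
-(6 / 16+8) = -67 / 8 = -8.38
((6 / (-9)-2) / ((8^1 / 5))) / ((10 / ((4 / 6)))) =-1 / 9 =-0.11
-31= -31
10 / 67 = 0.15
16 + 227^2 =51545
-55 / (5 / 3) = -33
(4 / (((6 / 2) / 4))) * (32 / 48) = 32 / 9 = 3.56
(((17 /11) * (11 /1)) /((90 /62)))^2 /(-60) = -277729 /121500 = -2.29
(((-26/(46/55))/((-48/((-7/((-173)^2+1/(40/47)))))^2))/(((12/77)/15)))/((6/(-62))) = 86393125/117696814165584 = 0.00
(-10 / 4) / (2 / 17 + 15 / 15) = -85 / 38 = -2.24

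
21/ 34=0.62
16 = 16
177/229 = 0.77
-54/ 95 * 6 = -324/ 95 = -3.41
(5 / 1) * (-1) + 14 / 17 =-71 / 17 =-4.18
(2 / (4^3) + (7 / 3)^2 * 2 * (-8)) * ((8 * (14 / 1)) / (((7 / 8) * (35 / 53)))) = -5316748 / 315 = -16878.57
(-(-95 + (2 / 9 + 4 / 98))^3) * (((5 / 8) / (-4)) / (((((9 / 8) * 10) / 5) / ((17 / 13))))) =-6198591949631815 / 80277089256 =-77214.96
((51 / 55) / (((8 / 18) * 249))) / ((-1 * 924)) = -51 / 5624080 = -0.00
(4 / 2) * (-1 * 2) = -4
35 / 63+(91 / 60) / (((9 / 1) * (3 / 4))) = 316 / 405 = 0.78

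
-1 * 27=-27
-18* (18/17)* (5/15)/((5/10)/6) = -1296/17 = -76.24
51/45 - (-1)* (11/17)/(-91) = 26134/23205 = 1.13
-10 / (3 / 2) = -20 / 3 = -6.67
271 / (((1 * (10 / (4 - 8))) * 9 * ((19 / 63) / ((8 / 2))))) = -15176 / 95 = -159.75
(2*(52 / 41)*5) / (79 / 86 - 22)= -44720 / 74333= -0.60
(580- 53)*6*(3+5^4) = 1985736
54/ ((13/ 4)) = 216/ 13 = 16.62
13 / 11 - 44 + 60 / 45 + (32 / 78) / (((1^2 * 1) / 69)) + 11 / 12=-7013 / 572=-12.26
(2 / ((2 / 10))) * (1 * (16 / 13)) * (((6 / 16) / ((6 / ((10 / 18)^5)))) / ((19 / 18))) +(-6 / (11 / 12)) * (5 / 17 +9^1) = -18423882692 / 303046029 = -60.80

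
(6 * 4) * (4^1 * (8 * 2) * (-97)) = -148992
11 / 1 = 11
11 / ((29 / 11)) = 121 / 29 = 4.17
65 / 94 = 0.69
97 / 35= 2.77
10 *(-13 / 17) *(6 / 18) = -130 / 51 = -2.55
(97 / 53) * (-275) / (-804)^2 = -26675 / 34260048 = -0.00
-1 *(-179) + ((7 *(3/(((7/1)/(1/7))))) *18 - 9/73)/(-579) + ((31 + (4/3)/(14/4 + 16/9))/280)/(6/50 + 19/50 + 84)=5668170956641/31667845300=178.99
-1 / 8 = -0.12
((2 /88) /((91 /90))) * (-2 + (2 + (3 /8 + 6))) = 2295 /16016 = 0.14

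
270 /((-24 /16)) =-180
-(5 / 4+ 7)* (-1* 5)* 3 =495 / 4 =123.75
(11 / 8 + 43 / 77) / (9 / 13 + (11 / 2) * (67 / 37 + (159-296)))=-572871 / 220102960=-0.00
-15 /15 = -1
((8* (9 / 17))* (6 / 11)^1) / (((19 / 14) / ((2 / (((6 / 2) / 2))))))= 8064 / 3553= 2.27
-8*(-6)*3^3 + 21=1317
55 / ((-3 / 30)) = -550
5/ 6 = 0.83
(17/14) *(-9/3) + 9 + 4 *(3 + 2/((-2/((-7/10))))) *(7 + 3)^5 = 20720075/14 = 1480005.36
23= 23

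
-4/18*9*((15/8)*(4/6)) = -5/2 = -2.50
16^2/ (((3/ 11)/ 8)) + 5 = 22543/ 3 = 7514.33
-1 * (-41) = 41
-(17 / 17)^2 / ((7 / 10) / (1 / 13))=-10 / 91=-0.11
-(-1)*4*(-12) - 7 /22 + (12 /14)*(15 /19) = -139399 /2926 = -47.64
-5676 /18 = -946 /3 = -315.33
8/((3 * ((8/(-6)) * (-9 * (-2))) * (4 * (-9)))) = 0.00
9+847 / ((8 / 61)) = 51739 / 8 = 6467.38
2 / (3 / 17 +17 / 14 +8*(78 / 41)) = 19516 / 162083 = 0.12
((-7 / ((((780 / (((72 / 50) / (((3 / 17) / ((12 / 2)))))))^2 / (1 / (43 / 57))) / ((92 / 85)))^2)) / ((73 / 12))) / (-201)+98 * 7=686.00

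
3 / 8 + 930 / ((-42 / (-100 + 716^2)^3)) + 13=-2981656596500031483.77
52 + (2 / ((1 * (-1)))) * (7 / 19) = 974 / 19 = 51.26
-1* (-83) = 83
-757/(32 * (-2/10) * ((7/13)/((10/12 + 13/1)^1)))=4084015/1344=3038.70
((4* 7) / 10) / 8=0.35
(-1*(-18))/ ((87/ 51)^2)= 5202/ 841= 6.19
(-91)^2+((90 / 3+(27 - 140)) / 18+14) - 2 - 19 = 148849 / 18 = 8269.39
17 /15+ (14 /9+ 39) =1876 /45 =41.69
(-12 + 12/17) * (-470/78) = 15040/221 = 68.05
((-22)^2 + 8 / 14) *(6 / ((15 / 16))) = 108544 / 35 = 3101.26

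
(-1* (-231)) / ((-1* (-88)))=2.62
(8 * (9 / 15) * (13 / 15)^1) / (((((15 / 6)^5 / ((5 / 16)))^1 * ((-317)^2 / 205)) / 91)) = 776048 / 314028125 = 0.00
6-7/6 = 29/6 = 4.83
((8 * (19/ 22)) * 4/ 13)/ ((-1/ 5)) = -1520/ 143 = -10.63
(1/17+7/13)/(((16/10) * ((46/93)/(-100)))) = -383625/5083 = -75.47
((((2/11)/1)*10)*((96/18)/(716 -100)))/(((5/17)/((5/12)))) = 170/7623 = 0.02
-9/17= -0.53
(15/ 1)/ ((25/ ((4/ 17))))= 12/ 85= 0.14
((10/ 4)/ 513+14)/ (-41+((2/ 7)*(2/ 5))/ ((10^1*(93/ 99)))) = -77951825/ 228140334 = -0.34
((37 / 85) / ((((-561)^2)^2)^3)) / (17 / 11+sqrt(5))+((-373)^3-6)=-51895123.00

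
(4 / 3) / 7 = 4 / 21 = 0.19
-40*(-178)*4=28480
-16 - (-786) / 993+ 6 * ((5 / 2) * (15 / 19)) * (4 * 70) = 20757354 / 6289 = 3300.58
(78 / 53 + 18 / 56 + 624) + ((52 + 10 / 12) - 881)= -900967 / 4452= -202.37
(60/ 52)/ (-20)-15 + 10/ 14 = -5221/ 364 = -14.34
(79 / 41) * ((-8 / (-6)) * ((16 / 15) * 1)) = 5056 / 1845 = 2.74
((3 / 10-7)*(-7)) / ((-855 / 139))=-65191 / 8550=-7.62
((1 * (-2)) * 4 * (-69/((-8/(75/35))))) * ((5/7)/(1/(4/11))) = -20700/539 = -38.40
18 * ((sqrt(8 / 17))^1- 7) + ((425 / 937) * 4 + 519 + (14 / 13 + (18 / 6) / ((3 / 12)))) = 36 * sqrt(34) / 17 + 4968523 / 12181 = 420.24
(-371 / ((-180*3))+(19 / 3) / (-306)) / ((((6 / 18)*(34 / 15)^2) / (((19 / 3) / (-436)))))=-193705 / 34273088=-0.01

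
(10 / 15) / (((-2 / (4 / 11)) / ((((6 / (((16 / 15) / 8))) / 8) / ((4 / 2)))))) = -15 / 44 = -0.34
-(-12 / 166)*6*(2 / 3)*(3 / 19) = 72 / 1577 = 0.05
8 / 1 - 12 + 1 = -3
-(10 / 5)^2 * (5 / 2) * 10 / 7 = -100 / 7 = -14.29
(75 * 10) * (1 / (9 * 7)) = 250 / 21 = 11.90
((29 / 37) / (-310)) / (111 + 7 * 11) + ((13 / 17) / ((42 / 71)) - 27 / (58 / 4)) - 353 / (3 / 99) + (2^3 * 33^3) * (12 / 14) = 5241316567994263 / 22324795080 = 234775.57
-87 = -87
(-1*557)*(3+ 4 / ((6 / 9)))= -5013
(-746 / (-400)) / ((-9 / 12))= -373 / 150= -2.49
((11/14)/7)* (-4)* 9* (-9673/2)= 19543.41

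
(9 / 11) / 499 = 9 / 5489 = 0.00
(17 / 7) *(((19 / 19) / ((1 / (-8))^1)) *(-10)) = 1360 / 7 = 194.29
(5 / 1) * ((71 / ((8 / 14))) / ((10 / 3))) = 186.38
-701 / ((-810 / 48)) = 5608 / 135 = 41.54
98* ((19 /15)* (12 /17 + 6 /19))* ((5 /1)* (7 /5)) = 887.76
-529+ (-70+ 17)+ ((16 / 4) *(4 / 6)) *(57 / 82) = -23786 / 41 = -580.15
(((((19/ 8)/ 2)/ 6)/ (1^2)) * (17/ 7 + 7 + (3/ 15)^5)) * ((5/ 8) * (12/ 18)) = 3918883/ 5040000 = 0.78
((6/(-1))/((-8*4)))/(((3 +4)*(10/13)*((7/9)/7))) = 351/1120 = 0.31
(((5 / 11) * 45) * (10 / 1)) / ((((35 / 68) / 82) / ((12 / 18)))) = 1672800 / 77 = 21724.68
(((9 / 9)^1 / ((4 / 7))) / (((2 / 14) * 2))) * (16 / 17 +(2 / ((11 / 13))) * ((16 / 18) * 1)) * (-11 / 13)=-31360 / 1989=-15.77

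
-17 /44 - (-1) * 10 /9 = 287 /396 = 0.72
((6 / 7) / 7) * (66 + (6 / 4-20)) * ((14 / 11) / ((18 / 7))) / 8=95 / 264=0.36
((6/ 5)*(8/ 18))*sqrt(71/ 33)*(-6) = -16*sqrt(2343)/ 165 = -4.69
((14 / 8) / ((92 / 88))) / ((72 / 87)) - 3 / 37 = 79309 / 40848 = 1.94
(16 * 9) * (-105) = -15120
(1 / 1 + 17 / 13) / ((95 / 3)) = 18 / 247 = 0.07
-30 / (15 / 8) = -16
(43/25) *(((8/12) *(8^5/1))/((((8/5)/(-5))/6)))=-704512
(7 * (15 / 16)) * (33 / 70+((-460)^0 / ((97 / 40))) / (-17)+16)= 5695491 / 52768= 107.93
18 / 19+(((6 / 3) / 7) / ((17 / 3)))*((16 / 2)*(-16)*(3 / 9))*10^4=-48637858 / 2261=-21511.66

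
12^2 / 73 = 144 / 73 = 1.97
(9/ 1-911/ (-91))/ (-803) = -1730/ 73073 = -0.02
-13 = -13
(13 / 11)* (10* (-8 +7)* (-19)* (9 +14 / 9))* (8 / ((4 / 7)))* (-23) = -75557300 / 99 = -763205.05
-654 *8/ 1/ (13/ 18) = -94176/ 13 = -7244.31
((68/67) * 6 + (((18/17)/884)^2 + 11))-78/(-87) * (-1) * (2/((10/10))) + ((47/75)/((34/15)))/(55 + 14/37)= 15.30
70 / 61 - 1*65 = -3895 / 61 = -63.85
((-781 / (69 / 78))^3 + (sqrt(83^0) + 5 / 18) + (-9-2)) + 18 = -150711240814205 / 219006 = -688160328.09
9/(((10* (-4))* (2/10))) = -9/8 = -1.12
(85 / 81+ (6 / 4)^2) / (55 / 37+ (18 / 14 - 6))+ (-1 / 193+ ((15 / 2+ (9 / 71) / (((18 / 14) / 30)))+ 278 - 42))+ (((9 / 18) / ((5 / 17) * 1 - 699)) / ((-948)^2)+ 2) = 136159353488472961973 / 550293577990592832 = 247.43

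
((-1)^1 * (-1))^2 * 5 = 5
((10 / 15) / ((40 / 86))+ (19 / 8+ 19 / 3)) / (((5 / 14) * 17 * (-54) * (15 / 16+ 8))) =-17038 / 4922775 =-0.00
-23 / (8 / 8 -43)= 23 / 42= 0.55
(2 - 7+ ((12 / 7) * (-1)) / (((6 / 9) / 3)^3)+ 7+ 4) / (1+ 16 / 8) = -701 / 14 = -50.07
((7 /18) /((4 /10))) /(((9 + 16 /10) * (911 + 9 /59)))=10325 /102570264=0.00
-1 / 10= -0.10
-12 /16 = -3 /4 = -0.75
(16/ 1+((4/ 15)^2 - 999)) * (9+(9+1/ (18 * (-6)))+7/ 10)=-2232157787/ 121500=-18371.67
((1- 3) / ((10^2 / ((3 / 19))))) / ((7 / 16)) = -24 / 3325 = -0.01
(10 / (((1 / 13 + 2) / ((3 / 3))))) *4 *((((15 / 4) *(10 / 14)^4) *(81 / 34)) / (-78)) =-46875 / 81634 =-0.57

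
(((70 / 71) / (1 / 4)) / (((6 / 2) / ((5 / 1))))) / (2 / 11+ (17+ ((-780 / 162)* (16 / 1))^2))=3742200 / 3388700851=0.00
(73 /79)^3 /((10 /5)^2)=389017 /1972156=0.20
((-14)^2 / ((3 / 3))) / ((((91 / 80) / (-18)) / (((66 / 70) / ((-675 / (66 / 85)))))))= 92928 / 27625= 3.36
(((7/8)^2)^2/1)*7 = 16807/4096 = 4.10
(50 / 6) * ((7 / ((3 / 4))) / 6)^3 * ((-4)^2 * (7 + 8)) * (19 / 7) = 14896000 / 729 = 20433.47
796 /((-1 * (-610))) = 398 /305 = 1.30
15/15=1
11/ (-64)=-11/ 64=-0.17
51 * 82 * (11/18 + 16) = 208403/3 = 69467.67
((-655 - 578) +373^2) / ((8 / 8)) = 137896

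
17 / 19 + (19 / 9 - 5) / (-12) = 1165 / 1026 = 1.14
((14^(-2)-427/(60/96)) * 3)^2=4034445839649/960400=4200797.42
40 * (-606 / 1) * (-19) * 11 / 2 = 2533080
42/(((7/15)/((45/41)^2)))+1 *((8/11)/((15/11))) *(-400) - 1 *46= -150.92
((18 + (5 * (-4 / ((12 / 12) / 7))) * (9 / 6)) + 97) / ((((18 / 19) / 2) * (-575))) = 361 / 1035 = 0.35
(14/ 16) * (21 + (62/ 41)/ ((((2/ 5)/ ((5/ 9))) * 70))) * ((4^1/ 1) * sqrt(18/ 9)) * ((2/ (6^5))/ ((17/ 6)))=108641 * sqrt(2)/ 16259616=0.01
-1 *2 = -2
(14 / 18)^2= 49 / 81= 0.60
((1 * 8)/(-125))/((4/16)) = -32/125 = -0.26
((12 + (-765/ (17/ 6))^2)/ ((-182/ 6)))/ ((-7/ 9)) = 3090.46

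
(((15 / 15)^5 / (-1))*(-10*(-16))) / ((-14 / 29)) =2320 / 7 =331.43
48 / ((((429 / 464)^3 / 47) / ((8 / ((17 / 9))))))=12089.40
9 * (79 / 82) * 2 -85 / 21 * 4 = 991 / 861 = 1.15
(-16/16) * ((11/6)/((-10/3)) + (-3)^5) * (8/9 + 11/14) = 1027781/2520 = 407.85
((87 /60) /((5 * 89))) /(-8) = -29 /71200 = -0.00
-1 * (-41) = 41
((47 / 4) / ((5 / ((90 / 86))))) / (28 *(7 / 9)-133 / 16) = 15228 / 83377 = 0.18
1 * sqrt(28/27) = 2 * sqrt(21)/9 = 1.02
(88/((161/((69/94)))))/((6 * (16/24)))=33/329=0.10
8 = 8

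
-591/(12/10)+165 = -655/2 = -327.50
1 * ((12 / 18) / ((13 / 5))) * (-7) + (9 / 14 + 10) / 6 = -23 / 1092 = -0.02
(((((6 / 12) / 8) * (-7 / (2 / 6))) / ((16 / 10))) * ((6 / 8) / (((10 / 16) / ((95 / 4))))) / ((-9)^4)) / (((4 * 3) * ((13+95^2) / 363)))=-80465 / 6746830848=-0.00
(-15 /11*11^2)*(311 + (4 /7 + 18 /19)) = -6858225 /133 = -51565.60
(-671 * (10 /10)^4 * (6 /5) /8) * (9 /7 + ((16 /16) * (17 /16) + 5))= -1656699 /2240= -739.60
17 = 17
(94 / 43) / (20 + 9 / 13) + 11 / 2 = 129681 / 23134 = 5.61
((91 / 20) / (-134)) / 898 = -91 / 2406640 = -0.00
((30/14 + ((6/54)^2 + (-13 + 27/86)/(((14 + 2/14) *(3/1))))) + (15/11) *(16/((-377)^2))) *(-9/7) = -141520309795/59294228994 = -2.39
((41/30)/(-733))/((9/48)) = -328/32985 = -0.01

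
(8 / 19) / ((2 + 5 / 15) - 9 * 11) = -0.00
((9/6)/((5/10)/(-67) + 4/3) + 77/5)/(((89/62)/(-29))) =-79212688/237185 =-333.97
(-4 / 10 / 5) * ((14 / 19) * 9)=-252 / 475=-0.53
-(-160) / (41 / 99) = 15840 / 41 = 386.34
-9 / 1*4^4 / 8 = -288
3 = 3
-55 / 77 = -5 / 7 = -0.71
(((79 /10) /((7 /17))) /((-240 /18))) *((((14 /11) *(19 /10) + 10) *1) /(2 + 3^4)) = -2751807 /12782000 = -0.22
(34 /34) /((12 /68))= 17 /3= 5.67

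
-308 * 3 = -924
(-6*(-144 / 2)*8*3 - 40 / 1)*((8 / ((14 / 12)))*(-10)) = -4957440 / 7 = -708205.71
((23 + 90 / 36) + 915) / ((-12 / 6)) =-1881 / 4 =-470.25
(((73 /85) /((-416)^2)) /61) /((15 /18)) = 219 /2243238400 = 0.00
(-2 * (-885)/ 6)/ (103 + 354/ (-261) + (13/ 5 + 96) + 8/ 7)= 898275/ 613222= 1.46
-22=-22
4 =4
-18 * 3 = -54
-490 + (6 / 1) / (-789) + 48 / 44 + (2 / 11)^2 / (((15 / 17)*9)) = -2100419576 / 4296105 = -488.91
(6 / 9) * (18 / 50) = 6 / 25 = 0.24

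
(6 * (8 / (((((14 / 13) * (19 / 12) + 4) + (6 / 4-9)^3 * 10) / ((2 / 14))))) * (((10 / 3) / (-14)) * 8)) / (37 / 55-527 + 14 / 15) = -329472 / 55836188107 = -0.00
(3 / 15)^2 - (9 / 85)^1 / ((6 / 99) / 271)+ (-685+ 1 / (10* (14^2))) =-192991511 / 166600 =-1158.41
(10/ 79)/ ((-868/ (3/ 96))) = -5/ 1097152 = -0.00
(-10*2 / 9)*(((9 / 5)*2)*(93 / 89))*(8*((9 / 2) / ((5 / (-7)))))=421.32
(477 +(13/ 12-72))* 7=34111/ 12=2842.58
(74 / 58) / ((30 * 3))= 37 / 2610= 0.01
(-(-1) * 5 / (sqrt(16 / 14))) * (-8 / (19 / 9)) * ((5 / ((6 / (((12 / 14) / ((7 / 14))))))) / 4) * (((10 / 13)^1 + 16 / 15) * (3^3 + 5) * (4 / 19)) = -687360 * sqrt(14) / 32851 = -78.29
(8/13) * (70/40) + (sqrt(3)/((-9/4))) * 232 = 14/13 - 928 * sqrt(3)/9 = -177.52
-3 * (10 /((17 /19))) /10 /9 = -19 /51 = -0.37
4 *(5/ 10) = 2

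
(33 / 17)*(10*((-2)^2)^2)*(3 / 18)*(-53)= -46640 / 17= -2743.53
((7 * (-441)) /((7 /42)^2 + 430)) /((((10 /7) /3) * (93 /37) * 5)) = -1.20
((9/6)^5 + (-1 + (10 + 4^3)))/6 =13.43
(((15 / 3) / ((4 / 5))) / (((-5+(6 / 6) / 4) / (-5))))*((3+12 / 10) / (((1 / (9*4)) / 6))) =113400 / 19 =5968.42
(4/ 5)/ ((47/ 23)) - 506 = -118818/ 235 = -505.61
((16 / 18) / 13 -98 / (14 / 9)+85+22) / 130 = 2578 / 7605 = 0.34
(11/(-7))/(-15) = 11/105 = 0.10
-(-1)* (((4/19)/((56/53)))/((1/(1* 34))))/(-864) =-901/114912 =-0.01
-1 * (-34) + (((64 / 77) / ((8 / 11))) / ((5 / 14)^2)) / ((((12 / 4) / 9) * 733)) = 623722 / 18325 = 34.04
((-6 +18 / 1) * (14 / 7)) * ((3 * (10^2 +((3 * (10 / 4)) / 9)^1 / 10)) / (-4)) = -3603 / 2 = -1801.50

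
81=81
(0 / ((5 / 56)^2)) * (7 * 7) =0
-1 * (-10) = 10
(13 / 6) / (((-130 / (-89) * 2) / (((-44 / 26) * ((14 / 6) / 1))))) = -6853 / 2340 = -2.93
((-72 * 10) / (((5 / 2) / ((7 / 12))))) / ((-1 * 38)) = 84 / 19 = 4.42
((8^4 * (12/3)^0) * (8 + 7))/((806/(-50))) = -1536000/403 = -3811.41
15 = 15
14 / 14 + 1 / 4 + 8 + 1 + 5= 61 / 4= 15.25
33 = 33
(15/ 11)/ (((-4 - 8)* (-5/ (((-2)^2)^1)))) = 1/ 11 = 0.09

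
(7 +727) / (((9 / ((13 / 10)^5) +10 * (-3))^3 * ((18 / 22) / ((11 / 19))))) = -2273011951076728246099 / 91772385668371027534500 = -0.02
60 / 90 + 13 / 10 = 59 / 30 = 1.97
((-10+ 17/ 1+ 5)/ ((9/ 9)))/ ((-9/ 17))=-68/ 3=-22.67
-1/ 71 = -0.01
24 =24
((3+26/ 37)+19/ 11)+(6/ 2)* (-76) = -90586/ 407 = -222.57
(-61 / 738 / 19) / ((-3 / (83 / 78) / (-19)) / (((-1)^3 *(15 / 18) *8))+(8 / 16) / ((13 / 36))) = -329095 / 103060593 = -0.00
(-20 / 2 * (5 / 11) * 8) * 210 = -84000 / 11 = -7636.36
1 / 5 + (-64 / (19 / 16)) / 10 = -493 / 95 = -5.19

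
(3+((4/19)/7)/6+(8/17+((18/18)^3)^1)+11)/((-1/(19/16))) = -104971/5712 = -18.38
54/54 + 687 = 688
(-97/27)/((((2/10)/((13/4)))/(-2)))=6305/54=116.76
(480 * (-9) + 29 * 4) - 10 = -4214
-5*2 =-10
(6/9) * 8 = 16/3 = 5.33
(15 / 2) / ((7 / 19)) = 20.36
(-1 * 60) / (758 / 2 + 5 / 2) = -120 / 763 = -0.16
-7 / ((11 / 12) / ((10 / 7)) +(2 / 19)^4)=-109469640 / 10036637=-10.91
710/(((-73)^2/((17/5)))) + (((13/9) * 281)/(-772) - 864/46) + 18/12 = -14779762465/851595516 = -17.36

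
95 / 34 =2.79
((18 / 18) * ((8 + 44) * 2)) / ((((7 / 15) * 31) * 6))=260 / 217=1.20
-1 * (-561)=561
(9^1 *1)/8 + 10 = 89/8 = 11.12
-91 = -91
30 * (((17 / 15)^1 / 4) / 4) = 2.12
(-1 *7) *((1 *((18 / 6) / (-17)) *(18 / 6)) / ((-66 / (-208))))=2184 / 187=11.68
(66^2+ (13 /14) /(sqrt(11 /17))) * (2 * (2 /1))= 26 * sqrt(187) /77+ 17424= 17428.62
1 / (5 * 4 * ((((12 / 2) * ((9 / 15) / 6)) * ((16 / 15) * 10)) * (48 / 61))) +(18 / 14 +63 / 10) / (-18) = -88489 / 215040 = -0.41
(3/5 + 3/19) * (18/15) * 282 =121824/475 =256.47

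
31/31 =1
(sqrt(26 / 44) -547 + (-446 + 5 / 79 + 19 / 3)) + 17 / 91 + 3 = -21209345 / 21567 + sqrt(286) / 22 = -982.65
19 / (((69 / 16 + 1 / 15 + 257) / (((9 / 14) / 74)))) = 0.00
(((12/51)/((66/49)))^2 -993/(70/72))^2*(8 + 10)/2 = 126569478876204188224/13481711345025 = 9388235.34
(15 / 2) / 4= 15 / 8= 1.88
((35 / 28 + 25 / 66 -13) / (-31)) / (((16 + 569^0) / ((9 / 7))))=4503 / 162316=0.03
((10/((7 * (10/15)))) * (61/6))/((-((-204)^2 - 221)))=-61/115906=-0.00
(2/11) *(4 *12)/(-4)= -24/11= -2.18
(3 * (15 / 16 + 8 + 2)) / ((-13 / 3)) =-1575 / 208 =-7.57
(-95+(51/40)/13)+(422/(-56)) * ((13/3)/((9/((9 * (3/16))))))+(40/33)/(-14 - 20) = -1650954079/16336320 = -101.06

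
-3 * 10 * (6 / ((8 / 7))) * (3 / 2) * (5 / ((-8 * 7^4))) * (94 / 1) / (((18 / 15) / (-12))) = -158625 / 2744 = -57.81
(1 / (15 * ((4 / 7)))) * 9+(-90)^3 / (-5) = 2916021 / 20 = 145801.05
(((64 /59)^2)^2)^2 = 281474976710656 /146830437604321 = 1.92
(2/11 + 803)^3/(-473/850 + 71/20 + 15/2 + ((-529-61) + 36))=-390793496962500/409930697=-953316.01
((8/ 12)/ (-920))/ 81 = -1/ 111780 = -0.00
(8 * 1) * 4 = 32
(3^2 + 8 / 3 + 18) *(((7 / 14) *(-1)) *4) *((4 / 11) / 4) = -178 / 33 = -5.39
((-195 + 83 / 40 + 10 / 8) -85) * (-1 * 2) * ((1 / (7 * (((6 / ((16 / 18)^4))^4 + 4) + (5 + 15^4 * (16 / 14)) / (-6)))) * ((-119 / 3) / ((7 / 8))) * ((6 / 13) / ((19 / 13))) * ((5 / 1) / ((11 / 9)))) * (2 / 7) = 102130239812206067712 / 85535434548528702155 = 1.19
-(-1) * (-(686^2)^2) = -221460595216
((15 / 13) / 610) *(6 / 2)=9 / 1586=0.01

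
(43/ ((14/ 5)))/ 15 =43/ 42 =1.02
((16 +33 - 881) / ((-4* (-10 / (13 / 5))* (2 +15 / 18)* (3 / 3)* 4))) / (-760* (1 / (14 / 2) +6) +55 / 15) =42588 / 41634275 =0.00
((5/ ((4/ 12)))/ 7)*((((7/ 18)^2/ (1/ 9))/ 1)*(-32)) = -280/ 3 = -93.33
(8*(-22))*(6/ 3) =-352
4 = 4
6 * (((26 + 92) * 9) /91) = 6372 /91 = 70.02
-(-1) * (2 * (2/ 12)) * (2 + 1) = 1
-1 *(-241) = 241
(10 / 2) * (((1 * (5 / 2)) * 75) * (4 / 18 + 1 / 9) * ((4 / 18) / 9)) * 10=6250 / 81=77.16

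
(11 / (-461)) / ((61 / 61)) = -11 / 461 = -0.02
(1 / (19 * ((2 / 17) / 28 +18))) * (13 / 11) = 3094 / 895565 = 0.00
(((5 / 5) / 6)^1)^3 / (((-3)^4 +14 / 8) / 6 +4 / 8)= 0.00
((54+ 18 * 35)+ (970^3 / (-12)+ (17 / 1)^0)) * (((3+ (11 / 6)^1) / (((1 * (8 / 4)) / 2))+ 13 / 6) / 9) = -1597163365 / 27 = -59154198.70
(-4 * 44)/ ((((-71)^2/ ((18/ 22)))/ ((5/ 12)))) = -60/ 5041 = -0.01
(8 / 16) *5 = 2.50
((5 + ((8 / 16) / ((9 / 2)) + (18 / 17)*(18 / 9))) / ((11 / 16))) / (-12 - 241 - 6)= -2528 / 62271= -0.04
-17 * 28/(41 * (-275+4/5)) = 2380/56211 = 0.04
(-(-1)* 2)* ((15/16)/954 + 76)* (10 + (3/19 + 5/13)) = 83912381/52364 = 1602.48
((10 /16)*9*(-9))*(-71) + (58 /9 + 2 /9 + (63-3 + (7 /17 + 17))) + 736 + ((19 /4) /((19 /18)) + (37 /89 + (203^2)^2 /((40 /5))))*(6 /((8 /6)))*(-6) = -52029276018365 /9078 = -5731358891.65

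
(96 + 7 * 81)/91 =51/7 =7.29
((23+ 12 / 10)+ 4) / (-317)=-141 / 1585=-0.09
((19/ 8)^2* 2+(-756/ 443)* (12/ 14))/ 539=139187/ 7640864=0.02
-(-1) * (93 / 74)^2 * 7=60543 / 5476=11.06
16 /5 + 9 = 61 /5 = 12.20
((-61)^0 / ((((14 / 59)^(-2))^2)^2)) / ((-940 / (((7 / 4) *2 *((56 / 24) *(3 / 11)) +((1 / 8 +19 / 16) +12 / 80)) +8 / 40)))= -78931655292 / 1897783406035848925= -0.00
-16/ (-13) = 1.23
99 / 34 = 2.91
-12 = -12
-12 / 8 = -3 / 2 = -1.50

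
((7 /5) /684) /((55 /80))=28 /9405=0.00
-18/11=-1.64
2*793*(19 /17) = 1772.59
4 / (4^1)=1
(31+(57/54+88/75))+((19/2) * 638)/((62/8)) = 11373343/13950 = 815.29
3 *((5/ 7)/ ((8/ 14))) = 15/ 4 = 3.75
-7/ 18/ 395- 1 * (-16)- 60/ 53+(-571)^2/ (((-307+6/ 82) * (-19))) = 3188416451947/ 45049272840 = 70.78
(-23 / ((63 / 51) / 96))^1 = -12512 / 7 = -1787.43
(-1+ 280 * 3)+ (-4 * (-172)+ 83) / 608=510883 / 608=840.27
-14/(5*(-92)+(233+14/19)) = 266/4299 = 0.06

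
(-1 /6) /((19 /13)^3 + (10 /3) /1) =-2197 /85094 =-0.03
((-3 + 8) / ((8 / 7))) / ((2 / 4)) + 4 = 51 / 4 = 12.75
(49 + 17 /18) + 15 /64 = 28903 /576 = 50.18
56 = 56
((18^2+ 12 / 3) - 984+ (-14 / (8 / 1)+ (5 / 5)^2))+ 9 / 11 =-28861 / 44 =-655.93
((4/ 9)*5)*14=280/ 9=31.11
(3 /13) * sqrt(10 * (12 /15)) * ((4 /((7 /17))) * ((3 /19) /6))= 204 * sqrt(2) /1729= 0.17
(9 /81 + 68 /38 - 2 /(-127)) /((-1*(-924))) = 41617 /20066508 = 0.00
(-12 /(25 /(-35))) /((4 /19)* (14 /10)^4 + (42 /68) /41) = 39729000 /1948193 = 20.39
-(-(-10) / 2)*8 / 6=-20 / 3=-6.67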